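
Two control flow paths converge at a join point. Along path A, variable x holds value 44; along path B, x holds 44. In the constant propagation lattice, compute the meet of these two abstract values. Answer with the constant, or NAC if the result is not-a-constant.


Meet operation: if both paths give the same constant, result is that constant; if they differ, result is NAC (not-a-constant).
Path A: 44, Path B: 44 -> equal
Result: constant -> 44

44


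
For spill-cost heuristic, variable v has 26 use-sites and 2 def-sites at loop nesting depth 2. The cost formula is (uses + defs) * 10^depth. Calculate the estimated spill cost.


uses + defs = 26 + 2 = 28
10^2 = 100
Spill cost = 28 * 100 = 2800

2800


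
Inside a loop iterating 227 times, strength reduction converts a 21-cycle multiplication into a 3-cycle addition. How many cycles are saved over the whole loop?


Per-iteration saving = 21 - 3 = 18
Total saved = 227 * 18 = 4086

4086


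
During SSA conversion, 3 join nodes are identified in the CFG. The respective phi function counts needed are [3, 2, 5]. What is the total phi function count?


Total phi functions = sum of phi functions at each join node
= 3 + 2 + 5 = 10

10


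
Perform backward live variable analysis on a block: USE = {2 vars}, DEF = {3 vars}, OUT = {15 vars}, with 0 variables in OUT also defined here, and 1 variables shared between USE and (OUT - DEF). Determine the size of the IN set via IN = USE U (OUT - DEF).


OUT - DEF: 15 - 0 = 15
|IN| = |USE| + |OUT - DEF| - |USE ∩ (OUT - DEF)| = 2 + 15 - 1 = 16

16


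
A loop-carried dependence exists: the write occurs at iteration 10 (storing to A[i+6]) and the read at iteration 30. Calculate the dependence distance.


Distance = read iteration - write iteration
= 30 - 10 = 20

20


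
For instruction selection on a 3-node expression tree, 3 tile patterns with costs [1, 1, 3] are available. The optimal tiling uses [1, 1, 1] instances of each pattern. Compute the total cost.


Total cost = sum(count_i * cost_i)
= 1*1 + 1*1 + 1*3
= 5

5


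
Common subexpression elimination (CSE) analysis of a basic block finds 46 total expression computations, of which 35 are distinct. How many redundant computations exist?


CSE count = total expressions - unique expressions
= 46 - 35 = 11

11


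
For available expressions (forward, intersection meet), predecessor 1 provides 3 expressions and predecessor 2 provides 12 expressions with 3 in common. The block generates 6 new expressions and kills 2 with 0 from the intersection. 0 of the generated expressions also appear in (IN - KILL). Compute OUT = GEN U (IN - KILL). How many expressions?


IN = intersection of predecessors = 3
IN - KILL = 3 - 0 = 3
|OUT| = |GEN| + |IN - KILL| - |GEN ∩ (IN - KILL)| = 6 + 3 - 0 = 9

9


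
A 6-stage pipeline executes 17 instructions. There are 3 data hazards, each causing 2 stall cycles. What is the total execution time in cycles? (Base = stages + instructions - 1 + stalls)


Base cycles = 6 + 17 - 1 = 22
Total stalls = 3 * 2 = 6
Total = 22 + 6 = 28

28


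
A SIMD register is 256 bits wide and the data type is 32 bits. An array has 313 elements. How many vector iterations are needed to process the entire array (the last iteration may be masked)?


Width = 256 / 32 = 8 elements per vector op
Iterations = ceil(313 / 8) = 40

40


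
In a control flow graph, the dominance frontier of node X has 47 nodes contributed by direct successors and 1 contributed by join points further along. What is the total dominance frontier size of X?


DF(X) = direct successor contributions + join point contributions
= 47 + 1 = 48

48


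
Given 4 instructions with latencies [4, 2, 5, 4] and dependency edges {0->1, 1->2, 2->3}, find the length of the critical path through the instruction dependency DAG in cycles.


Compute longest path through dependency graph: dist(Ik) = max over predecessors of dist + latency(Ik).
dist(I0) = latency 4 = 4
dist(I1) = dist(I0) + 2 = 4 + 2 = 6
dist(I2) = dist(I1) + 5 = 6 + 5 = 11
dist(I3) = dist(I2) + 4 = 11 + 4 = 15
Critical path = max dist = 15

15


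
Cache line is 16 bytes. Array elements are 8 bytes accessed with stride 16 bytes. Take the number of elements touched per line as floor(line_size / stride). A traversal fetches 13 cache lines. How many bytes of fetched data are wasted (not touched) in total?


Elements per line = floor(16 / 16) = 1
Bytes used per line = 1 * 8 = 8
Wasted per line = 16 - 8 = 8
Total wasted = 8 * 13 = 104

104


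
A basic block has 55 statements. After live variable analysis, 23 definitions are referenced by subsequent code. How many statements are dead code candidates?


Dead code = total statements - live definitions
= 55 - 23 = 32

32


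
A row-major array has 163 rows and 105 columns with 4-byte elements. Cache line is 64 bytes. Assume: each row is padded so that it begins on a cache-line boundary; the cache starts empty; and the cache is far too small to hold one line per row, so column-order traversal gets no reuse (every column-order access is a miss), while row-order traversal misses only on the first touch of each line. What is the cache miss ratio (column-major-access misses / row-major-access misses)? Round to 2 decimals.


Each row occupies 105 * 4 = 420 bytes and starts on a line boundary, so it spans ceil(420 / 64) = 7 cache lines.
Row-major traversal misses (one per line touched): 163 * ceil(105 * 4 / 64) = 1141
Column-major traversal misses (no reuse, every access misses): 163 * 105 = 17115
Ratio = 17115 / 1141 = 15.0

15.0


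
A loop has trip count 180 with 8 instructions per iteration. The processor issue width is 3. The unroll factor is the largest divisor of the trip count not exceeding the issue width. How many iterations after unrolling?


Largest divisor of 180 <= 3 is 3
New iterations = 180 / 3 = 60

60


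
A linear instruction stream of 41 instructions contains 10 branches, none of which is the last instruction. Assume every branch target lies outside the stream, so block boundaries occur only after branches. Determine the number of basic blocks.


With no in-sequence branch targets, the leaders are the first instruction plus the instruction after each branch.
Number of basic blocks = branches + 1
= 10 + 1 = 11

11


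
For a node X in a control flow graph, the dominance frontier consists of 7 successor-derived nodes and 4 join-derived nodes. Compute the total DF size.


DF(X) = direct successor contributions + join point contributions
= 7 + 4 = 11

11


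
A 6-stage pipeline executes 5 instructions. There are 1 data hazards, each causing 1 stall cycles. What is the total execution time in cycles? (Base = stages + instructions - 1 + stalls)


Base cycles = 6 + 5 - 1 = 10
Total stalls = 1 * 1 = 1
Total = 10 + 1 = 11

11


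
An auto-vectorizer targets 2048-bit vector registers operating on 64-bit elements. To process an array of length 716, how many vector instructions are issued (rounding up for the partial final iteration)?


Width = 2048 / 64 = 32 elements per vector op
Iterations = ceil(716 / 32) = 23

23


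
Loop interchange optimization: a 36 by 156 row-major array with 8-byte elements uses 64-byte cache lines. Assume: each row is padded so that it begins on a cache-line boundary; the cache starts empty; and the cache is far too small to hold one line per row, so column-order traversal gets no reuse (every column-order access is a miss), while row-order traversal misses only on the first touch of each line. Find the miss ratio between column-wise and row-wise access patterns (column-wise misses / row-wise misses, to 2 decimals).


Each row occupies 156 * 8 = 1248 bytes and starts on a line boundary, so it spans ceil(1248 / 64) = 20 cache lines.
Row-major traversal misses (one per line touched): 36 * ceil(156 * 8 / 64) = 720
Column-major traversal misses (no reuse, every access misses): 36 * 156 = 5616
Ratio = 5616 / 720 = 7.8

7.8


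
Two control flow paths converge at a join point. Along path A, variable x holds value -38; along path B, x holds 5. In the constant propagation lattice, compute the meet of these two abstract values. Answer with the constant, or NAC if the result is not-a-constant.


Meet operation: if both paths give the same constant, result is that constant; if they differ, result is NAC (not-a-constant).
Path A: -38, Path B: 5 -> differ
Result: not-a-constant -> NAC

NAC


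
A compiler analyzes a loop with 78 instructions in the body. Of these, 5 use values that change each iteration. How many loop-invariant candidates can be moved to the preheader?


Invariant candidates = total - loop-dependent
= 78 - 5 = 73

73


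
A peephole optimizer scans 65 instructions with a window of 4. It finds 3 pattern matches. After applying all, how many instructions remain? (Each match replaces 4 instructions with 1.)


Each match removes 3 instructions.
Total removed = 3 * 3 = 9
Remaining = 65 - 9 = 56

56


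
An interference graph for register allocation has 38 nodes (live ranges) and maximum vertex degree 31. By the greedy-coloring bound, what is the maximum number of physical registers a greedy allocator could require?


Greedy coloring never needs more than (max_degree + 1) colors: when coloring a vertex, at most max_degree neighbors are already colored.
Upper bound = 31 + 1 = 32

32


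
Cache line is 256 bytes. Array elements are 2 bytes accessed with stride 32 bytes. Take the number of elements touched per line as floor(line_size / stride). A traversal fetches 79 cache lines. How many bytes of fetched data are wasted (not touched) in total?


Elements per line = floor(256 / 32) = 8
Bytes used per line = 8 * 2 = 16
Wasted per line = 256 - 16 = 240
Total wasted = 240 * 79 = 18960

18960


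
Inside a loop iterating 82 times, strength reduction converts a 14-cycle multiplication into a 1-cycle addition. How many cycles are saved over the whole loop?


Per-iteration saving = 14 - 1 = 13
Total saved = 82 * 13 = 1066

1066


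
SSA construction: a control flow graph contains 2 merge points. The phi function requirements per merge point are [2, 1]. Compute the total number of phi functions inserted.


Total phi functions = sum of phi functions at each join node
= 2 + 1 = 3

3


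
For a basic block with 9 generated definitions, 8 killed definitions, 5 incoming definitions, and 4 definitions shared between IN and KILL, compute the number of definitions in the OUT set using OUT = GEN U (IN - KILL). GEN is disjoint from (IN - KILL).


IN - KILL: 5 - 4 = 1 surviving definitions
OUT = GEN + surviving = 9 + 1 = 10

10


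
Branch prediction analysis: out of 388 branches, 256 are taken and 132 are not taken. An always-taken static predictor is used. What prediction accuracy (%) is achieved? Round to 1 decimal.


Predictor: always-taken
Correct predictions = 256
Accuracy = 256 / 388 * 100 = 66.0%

66.0


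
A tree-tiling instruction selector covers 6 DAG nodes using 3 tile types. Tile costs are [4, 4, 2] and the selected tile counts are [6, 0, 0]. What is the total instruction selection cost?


Total cost = sum(count_i * cost_i)
= 6*4 + 0*4 + 0*2
= 24

24


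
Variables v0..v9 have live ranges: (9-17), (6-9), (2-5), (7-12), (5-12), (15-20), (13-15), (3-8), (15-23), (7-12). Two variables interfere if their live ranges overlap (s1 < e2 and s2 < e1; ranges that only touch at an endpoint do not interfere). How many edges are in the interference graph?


Check all pairs for overlapping intervals.
Two intervals (s1,e1) and (s2,e2) overlap if s1 < e2 and s2 < e1.
v0 (9-17) vs v1..v9: overlaps v3, v4, v5, v6, v8, v9 -> 6
v1 (6-9) vs v2..v9: overlaps v3, v4, v7, v9 -> 4
v2 (2-5) vs v3..v9: overlaps v7 -> 1
v3 (7-12) vs v4..v9: overlaps v4, v7, v9 -> 3
v4 (5-12) vs v5..v9: overlaps v7, v9 -> 2
v5 (15-20) vs v6..v9: overlaps v8 -> 1
v6 (13-15) vs v7..v9: overlaps none -> 0
v7 (3-8) vs v8..v9: overlaps v9 -> 1
v8 (15-23) vs v9: overlaps none -> 0
Total overlapping pairs = 6 + 4 + 1 + 3 + 2 + 1 + 0 + 1 + 0 = 18

18


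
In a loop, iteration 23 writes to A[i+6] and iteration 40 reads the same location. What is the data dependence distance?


Distance = read iteration - write iteration
= 40 - 23 = 17

17


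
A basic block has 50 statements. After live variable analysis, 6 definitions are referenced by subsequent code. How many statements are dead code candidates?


Dead code = total statements - live definitions
= 50 - 6 = 44

44


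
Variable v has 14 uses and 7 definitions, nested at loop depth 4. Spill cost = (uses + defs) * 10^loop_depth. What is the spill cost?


uses + defs = 14 + 7 = 21
10^4 = 10000
Spill cost = 21 * 10000 = 210000

210000


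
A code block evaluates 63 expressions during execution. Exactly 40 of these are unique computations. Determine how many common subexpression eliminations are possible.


CSE count = total expressions - unique expressions
= 63 - 40 = 23

23


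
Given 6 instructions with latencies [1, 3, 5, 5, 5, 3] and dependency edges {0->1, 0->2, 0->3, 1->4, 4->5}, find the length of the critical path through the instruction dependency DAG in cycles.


Compute longest path through dependency graph: dist(Ik) = max over predecessors of dist + latency(Ik).
dist(I0) = latency 1 = 1
dist(I1) = dist(I0) + 3 = 1 + 3 = 4
dist(I2) = dist(I0) + 5 = 1 + 5 = 6
dist(I3) = dist(I0) + 5 = 1 + 5 = 6
dist(I4) = dist(I1) + 5 = 4 + 5 = 9
dist(I5) = dist(I4) + 3 = 9 + 3 = 12
Critical path = max dist = 12

12


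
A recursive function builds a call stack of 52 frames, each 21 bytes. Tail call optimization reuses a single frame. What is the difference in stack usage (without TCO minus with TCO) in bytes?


Without TCO: 52 * 21 = 1092 bytes
With TCO: reuse 1 frame = 21 bytes
Savings = 1092 - 21 = 1071

1071


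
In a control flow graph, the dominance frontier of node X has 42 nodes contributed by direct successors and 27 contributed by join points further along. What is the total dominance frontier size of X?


DF(X) = direct successor contributions + join point contributions
= 42 + 27 = 69

69


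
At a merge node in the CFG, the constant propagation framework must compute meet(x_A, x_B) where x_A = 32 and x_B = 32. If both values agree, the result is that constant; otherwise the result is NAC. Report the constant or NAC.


Meet operation: if both paths give the same constant, result is that constant; if they differ, result is NAC (not-a-constant).
Path A: 32, Path B: 32 -> equal
Result: constant -> 32

32


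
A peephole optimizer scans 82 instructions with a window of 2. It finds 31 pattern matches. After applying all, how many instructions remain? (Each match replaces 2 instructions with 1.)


Each match removes 1 instructions.
Total removed = 31 * 1 = 31
Remaining = 82 - 31 = 51

51


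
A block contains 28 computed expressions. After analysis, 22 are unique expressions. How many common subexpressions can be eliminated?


CSE count = total expressions - unique expressions
= 28 - 22 = 6

6


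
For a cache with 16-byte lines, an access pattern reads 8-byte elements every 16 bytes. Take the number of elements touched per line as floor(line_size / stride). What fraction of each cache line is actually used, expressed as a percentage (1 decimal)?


Elements per cache line = floor(16 / 16) = 1
Bytes used = 1 * 8 = 8
Utilization = 8 / 16 * 100 = 50.0%

50.0


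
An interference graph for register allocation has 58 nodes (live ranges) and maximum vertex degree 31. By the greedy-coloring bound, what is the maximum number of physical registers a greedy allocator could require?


Greedy coloring never needs more than (max_degree + 1) colors: when coloring a vertex, at most max_degree neighbors are already colored.
Upper bound = 31 + 1 = 32

32


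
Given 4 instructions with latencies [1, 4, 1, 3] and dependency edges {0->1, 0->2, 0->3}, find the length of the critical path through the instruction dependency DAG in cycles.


Compute longest path through dependency graph: dist(Ik) = max over predecessors of dist + latency(Ik).
dist(I0) = latency 1 = 1
dist(I1) = dist(I0) + 4 = 1 + 4 = 5
dist(I2) = dist(I0) + 1 = 1 + 1 = 2
dist(I3) = dist(I0) + 3 = 1 + 3 = 4
Critical path = max dist = 5

5


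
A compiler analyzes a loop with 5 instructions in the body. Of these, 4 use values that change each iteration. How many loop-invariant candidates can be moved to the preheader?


Invariant candidates = total - loop-dependent
= 5 - 4 = 1

1


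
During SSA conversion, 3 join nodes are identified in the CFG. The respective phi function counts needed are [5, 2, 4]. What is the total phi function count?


Total phi functions = sum of phi functions at each join node
= 5 + 2 + 4 = 11

11


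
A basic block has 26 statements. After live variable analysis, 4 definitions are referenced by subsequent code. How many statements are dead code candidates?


Dead code = total statements - live definitions
= 26 - 4 = 22

22


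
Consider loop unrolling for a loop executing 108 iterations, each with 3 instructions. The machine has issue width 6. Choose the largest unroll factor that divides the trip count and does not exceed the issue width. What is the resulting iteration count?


Largest divisor of 108 <= 6 is 6
New iterations = 108 / 6 = 18

18


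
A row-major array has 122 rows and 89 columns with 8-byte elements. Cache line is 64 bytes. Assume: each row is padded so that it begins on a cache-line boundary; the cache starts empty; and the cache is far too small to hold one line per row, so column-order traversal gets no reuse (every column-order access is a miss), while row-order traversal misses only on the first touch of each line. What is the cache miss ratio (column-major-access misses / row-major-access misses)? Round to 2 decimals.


Each row occupies 89 * 8 = 712 bytes and starts on a line boundary, so it spans ceil(712 / 64) = 12 cache lines.
Row-major traversal misses (one per line touched): 122 * ceil(89 * 8 / 64) = 1464
Column-major traversal misses (no reuse, every access misses): 122 * 89 = 10858
Ratio = 10858 / 1464 = 7.42

7.42


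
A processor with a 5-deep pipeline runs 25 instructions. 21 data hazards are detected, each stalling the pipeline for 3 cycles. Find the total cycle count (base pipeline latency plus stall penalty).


Base cycles = 5 + 25 - 1 = 29
Total stalls = 21 * 3 = 63
Total = 29 + 63 = 92

92


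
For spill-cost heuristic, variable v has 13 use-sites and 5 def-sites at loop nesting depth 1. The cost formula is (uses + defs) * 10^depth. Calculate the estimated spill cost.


uses + defs = 13 + 5 = 18
10^1 = 10
Spill cost = 18 * 10 = 180

180


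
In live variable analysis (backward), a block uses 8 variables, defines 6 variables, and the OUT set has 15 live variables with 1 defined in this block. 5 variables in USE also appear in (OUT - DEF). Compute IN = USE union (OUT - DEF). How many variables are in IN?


OUT - DEF: 15 - 1 = 14
|IN| = |USE| + |OUT - DEF| - |USE ∩ (OUT - DEF)| = 8 + 14 - 5 = 17

17


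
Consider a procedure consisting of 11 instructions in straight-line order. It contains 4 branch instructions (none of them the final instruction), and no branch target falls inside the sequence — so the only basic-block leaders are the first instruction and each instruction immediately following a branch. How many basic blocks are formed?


With no in-sequence branch targets, the leaders are the first instruction plus the instruction after each branch.
Number of basic blocks = branches + 1
= 4 + 1 = 5

5


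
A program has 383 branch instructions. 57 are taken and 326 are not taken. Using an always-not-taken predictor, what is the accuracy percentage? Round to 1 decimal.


Predictor: always-not-taken
Correct predictions = 326
Accuracy = 326 / 383 * 100 = 85.1%

85.1


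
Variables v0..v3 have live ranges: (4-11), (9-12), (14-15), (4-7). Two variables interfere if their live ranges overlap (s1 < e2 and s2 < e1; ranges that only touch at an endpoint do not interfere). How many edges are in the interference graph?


Check all pairs for overlapping intervals.
Two intervals (s1,e1) and (s2,e2) overlap if s1 < e2 and s2 < e1.
v0 (4-11) vs v1..v3: overlaps v1, v3 -> 2
v1 (9-12) vs v2..v3: overlaps none -> 0
v2 (14-15) vs v3: overlaps none -> 0
Total overlapping pairs = 2 + 0 + 0 = 2

2


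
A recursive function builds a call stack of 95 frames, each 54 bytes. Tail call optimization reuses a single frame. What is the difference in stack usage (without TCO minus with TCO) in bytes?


Without TCO: 95 * 54 = 5130 bytes
With TCO: reuse 1 frame = 54 bytes
Savings = 5130 - 54 = 5076

5076


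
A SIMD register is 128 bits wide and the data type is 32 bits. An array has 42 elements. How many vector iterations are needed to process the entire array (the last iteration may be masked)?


Width = 128 / 32 = 4 elements per vector op
Iterations = ceil(42 / 4) = 11

11


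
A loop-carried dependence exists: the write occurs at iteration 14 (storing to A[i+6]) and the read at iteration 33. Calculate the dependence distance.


Distance = read iteration - write iteration
= 33 - 14 = 19

19


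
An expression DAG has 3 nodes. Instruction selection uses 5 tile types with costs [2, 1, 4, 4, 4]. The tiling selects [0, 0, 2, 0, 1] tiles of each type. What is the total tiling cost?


Total cost = sum(count_i * cost_i)
= 0*2 + 0*1 + 2*4 + 0*4 + 1*4
= 12

12


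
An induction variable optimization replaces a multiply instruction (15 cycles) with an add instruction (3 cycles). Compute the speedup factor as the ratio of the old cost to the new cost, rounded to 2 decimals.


Ratio = mult_cost / add_cost = 15 / 3 = 5.0

5.0


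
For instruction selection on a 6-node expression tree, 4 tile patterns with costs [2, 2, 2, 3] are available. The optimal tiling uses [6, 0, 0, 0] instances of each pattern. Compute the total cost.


Total cost = sum(count_i * cost_i)
= 6*2 + 0*2 + 0*2 + 0*3
= 12

12


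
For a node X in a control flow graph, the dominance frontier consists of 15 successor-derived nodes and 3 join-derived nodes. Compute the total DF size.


DF(X) = direct successor contributions + join point contributions
= 15 + 3 = 18

18


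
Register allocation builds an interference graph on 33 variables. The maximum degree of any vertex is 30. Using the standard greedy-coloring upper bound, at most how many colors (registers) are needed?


Greedy coloring never needs more than (max_degree + 1) colors: when coloring a vertex, at most max_degree neighbors are already colored.
Upper bound = 30 + 1 = 31

31


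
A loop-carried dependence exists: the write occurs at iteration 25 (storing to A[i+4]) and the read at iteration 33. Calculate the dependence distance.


Distance = read iteration - write iteration
= 33 - 25 = 8

8


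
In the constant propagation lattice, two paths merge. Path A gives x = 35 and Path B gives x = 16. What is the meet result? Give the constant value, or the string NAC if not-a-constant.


Meet operation: if both paths give the same constant, result is that constant; if they differ, result is NAC (not-a-constant).
Path A: 35, Path B: 16 -> differ
Result: not-a-constant -> NAC

NAC


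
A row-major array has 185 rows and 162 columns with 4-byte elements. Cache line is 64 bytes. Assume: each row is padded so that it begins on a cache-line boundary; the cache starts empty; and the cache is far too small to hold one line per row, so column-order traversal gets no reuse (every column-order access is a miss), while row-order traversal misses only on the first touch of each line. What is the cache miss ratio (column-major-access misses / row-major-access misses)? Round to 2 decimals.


Each row occupies 162 * 4 = 648 bytes and starts on a line boundary, so it spans ceil(648 / 64) = 11 cache lines.
Row-major traversal misses (one per line touched): 185 * ceil(162 * 4 / 64) = 2035
Column-major traversal misses (no reuse, every access misses): 185 * 162 = 29970
Ratio = 29970 / 2035 = 14.73

14.73


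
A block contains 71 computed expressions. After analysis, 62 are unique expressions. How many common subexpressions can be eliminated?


CSE count = total expressions - unique expressions
= 71 - 62 = 9

9


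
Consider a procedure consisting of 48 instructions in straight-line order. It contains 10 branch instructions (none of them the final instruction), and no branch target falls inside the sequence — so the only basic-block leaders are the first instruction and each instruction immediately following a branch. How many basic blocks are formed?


With no in-sequence branch targets, the leaders are the first instruction plus the instruction after each branch.
Number of basic blocks = branches + 1
= 10 + 1 = 11

11


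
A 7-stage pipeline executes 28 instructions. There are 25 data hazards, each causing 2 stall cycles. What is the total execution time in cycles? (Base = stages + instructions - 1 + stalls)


Base cycles = 7 + 28 - 1 = 34
Total stalls = 25 * 2 = 50
Total = 34 + 50 = 84

84


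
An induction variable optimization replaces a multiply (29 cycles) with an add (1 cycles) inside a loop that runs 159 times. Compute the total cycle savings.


Per-iteration saving = 29 - 1 = 28
Total saved = 159 * 28 = 4452

4452


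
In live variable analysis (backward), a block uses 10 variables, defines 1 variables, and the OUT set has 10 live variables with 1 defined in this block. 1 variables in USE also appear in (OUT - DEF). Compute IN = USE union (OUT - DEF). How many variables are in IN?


OUT - DEF: 10 - 1 = 9
|IN| = |USE| + |OUT - DEF| - |USE ∩ (OUT - DEF)| = 10 + 9 - 1 = 18

18


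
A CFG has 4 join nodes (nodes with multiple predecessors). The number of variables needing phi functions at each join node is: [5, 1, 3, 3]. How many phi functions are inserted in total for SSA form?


Total phi functions = sum of phi functions at each join node
= 5 + 1 + 3 + 3 = 12

12


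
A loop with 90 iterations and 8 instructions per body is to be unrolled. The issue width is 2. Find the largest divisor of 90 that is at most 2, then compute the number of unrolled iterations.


Largest divisor of 90 <= 2 is 2
New iterations = 90 / 2 = 45

45


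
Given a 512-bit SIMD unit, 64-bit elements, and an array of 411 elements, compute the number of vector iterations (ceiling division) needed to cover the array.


Width = 512 / 64 = 8 elements per vector op
Iterations = ceil(411 / 8) = 52

52


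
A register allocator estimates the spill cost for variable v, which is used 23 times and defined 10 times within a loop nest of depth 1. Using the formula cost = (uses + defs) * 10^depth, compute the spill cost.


uses + defs = 23 + 10 = 33
10^1 = 10
Spill cost = 33 * 10 = 330

330


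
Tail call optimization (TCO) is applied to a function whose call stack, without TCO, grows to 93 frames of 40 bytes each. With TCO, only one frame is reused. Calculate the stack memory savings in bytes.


Without TCO: 93 * 40 = 3720 bytes
With TCO: reuse 1 frame = 40 bytes
Savings = 3720 - 40 = 3680

3680


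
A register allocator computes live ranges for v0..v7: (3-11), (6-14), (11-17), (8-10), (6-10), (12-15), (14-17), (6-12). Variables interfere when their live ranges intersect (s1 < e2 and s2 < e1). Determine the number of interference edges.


Check all pairs for overlapping intervals.
Two intervals (s1,e1) and (s2,e2) overlap if s1 < e2 and s2 < e1.
v0 (3-11) vs v1..v7: overlaps v1, v3, v4, v7 -> 4
v1 (6-14) vs v2..v7: overlaps v2, v3, v4, v5, v7 -> 5
v2 (11-17) vs v3..v7: overlaps v5, v6, v7 -> 3
v3 (8-10) vs v4..v7: overlaps v4, v7 -> 2
v4 (6-10) vs v5..v7: overlaps v7 -> 1
v5 (12-15) vs v6..v7: overlaps v6 -> 1
v6 (14-17) vs v7: overlaps none -> 0
Total overlapping pairs = 4 + 5 + 3 + 2 + 1 + 1 + 0 = 16

16


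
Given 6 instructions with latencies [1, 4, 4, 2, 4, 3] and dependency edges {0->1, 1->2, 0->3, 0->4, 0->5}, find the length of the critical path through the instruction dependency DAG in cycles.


Compute longest path through dependency graph: dist(Ik) = max over predecessors of dist + latency(Ik).
dist(I0) = latency 1 = 1
dist(I1) = dist(I0) + 4 = 1 + 4 = 5
dist(I2) = dist(I1) + 4 = 5 + 4 = 9
dist(I3) = dist(I0) + 2 = 1 + 2 = 3
dist(I4) = dist(I0) + 4 = 1 + 4 = 5
dist(I5) = dist(I0) + 3 = 1 + 3 = 4
Critical path = max dist = 9

9


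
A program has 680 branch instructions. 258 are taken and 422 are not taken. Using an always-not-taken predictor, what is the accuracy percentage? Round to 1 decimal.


Predictor: always-not-taken
Correct predictions = 422
Accuracy = 422 / 680 * 100 = 62.1%

62.1


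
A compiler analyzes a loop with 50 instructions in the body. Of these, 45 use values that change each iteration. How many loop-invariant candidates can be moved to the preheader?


Invariant candidates = total - loop-dependent
= 50 - 45 = 5

5


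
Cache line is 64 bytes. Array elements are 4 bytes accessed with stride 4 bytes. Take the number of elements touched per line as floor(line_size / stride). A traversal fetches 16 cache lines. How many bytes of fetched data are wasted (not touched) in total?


Elements per line = floor(64 / 4) = 16
Bytes used per line = 16 * 4 = 64
Wasted per line = 64 - 64 = 0
Total wasted = 0 * 16 = 0

0


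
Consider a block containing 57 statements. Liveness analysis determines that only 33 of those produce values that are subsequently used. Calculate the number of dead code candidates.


Dead code = total statements - live definitions
= 57 - 33 = 24

24


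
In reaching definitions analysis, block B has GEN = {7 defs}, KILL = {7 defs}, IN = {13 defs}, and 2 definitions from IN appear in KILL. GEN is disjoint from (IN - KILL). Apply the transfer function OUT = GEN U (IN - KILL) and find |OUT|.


IN - KILL: 13 - 2 = 11 surviving definitions
OUT = GEN + surviving = 7 + 11 = 18

18


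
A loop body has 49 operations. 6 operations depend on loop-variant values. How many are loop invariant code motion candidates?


Invariant candidates = total - loop-dependent
= 49 - 6 = 43

43


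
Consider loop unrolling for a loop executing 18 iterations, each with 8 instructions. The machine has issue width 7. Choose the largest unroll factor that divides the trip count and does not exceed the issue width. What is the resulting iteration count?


Largest divisor of 18 <= 7 is 6
New iterations = 18 / 6 = 3

3


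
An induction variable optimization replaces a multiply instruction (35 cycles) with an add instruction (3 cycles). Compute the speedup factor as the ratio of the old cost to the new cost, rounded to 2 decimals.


Ratio = mult_cost / add_cost = 35 / 3 = 11.67

11.67


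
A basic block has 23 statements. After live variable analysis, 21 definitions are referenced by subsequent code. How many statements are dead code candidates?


Dead code = total statements - live definitions
= 23 - 21 = 2

2


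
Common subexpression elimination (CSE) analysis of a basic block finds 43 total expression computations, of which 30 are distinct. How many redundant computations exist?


CSE count = total expressions - unique expressions
= 43 - 30 = 13

13


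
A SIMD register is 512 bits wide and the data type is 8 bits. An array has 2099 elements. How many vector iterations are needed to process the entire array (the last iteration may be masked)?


Width = 512 / 8 = 64 elements per vector op
Iterations = ceil(2099 / 64) = 33

33


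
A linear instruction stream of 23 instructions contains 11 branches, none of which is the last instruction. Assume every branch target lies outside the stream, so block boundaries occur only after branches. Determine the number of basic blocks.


With no in-sequence branch targets, the leaders are the first instruction plus the instruction after each branch.
Number of basic blocks = branches + 1
= 11 + 1 = 12

12


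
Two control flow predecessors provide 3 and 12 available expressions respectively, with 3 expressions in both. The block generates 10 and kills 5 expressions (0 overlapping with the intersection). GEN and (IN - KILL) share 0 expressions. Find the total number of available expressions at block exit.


IN = intersection of predecessors = 3
IN - KILL = 3 - 0 = 3
|OUT| = |GEN| + |IN - KILL| - |GEN ∩ (IN - KILL)| = 10 + 3 - 0 = 13

13


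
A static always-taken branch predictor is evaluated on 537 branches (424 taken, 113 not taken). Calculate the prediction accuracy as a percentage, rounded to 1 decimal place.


Predictor: always-taken
Correct predictions = 424
Accuracy = 424 / 537 * 100 = 79.0%

79.0


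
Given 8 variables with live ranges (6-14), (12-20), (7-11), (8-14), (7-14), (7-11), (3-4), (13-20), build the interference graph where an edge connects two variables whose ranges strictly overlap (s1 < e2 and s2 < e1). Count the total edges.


Check all pairs for overlapping intervals.
Two intervals (s1,e1) and (s2,e2) overlap if s1 < e2 and s2 < e1.
v0 (6-14) vs v1..v7: overlaps v1, v2, v3, v4, v5, v7 -> 6
v1 (12-20) vs v2..v7: overlaps v3, v4, v7 -> 3
v2 (7-11) vs v3..v7: overlaps v3, v4, v5 -> 3
v3 (8-14) vs v4..v7: overlaps v4, v5, v7 -> 3
v4 (7-14) vs v5..v7: overlaps v5, v7 -> 2
v5 (7-11) vs v6..v7: overlaps none -> 0
v6 (3-4) vs v7: overlaps none -> 0
Total overlapping pairs = 6 + 3 + 3 + 3 + 2 + 0 + 0 = 17

17


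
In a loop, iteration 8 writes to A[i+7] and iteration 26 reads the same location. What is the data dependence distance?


Distance = read iteration - write iteration
= 26 - 8 = 18

18


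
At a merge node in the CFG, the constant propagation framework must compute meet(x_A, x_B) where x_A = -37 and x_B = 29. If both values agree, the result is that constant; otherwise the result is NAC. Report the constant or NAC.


Meet operation: if both paths give the same constant, result is that constant; if they differ, result is NAC (not-a-constant).
Path A: -37, Path B: 29 -> differ
Result: not-a-constant -> NAC

NAC


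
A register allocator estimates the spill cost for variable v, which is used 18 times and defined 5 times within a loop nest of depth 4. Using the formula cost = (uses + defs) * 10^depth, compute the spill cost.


uses + defs = 18 + 5 = 23
10^4 = 10000
Spill cost = 23 * 10000 = 230000

230000


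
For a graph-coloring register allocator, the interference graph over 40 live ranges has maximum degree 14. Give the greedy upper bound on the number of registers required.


Greedy coloring never needs more than (max_degree + 1) colors: when coloring a vertex, at most max_degree neighbors are already colored.
Upper bound = 14 + 1 = 15

15


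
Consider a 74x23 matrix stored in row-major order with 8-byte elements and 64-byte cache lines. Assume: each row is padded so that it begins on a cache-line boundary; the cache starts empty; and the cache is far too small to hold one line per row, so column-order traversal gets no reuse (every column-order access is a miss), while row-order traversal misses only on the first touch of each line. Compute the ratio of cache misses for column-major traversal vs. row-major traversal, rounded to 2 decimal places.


Each row occupies 23 * 8 = 184 bytes and starts on a line boundary, so it spans ceil(184 / 64) = 3 cache lines.
Row-major traversal misses (one per line touched): 74 * ceil(23 * 8 / 64) = 222
Column-major traversal misses (no reuse, every access misses): 74 * 23 = 1702
Ratio = 1702 / 222 = 7.67

7.67


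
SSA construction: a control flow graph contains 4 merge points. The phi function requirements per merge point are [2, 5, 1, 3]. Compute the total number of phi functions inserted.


Total phi functions = sum of phi functions at each join node
= 2 + 5 + 1 + 3 = 11

11


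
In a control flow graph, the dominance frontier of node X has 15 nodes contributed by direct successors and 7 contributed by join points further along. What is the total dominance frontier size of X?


DF(X) = direct successor contributions + join point contributions
= 15 + 7 = 22

22


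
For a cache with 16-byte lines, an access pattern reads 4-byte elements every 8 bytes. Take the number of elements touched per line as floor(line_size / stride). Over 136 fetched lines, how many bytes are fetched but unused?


Elements per line = floor(16 / 8) = 2
Bytes used per line = 2 * 4 = 8
Wasted per line = 16 - 8 = 8
Total wasted = 8 * 136 = 1088

1088


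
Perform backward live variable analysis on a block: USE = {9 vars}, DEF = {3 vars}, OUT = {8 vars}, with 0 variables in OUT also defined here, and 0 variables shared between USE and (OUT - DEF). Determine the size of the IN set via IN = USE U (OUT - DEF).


OUT - DEF: 8 - 0 = 8
|IN| = |USE| + |OUT - DEF| - |USE ∩ (OUT - DEF)| = 9 + 8 - 0 = 17

17


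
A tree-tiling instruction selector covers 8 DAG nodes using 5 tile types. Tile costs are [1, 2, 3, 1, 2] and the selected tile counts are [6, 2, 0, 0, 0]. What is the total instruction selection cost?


Total cost = sum(count_i * cost_i)
= 6*1 + 2*2 + 0*3 + 0*1 + 0*2
= 10

10


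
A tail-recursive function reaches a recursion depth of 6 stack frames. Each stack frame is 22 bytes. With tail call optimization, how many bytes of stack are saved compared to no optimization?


Without TCO: 6 * 22 = 132 bytes
With TCO: reuse 1 frame = 22 bytes
Savings = 132 - 22 = 110

110


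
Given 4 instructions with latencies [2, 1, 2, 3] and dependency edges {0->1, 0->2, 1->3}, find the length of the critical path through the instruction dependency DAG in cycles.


Compute longest path through dependency graph: dist(Ik) = max over predecessors of dist + latency(Ik).
dist(I0) = latency 2 = 2
dist(I1) = dist(I0) + 1 = 2 + 1 = 3
dist(I2) = dist(I0) + 2 = 2 + 2 = 4
dist(I3) = dist(I1) + 3 = 3 + 3 = 6
Critical path = max dist = 6

6


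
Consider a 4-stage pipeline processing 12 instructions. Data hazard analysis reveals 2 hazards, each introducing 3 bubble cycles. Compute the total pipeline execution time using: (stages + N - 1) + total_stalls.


Base cycles = 4 + 12 - 1 = 15
Total stalls = 2 * 3 = 6
Total = 15 + 6 = 21

21


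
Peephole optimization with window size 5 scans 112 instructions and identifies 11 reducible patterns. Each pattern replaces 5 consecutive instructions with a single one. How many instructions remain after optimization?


Each match removes 4 instructions.
Total removed = 11 * 4 = 44
Remaining = 112 - 44 = 68

68


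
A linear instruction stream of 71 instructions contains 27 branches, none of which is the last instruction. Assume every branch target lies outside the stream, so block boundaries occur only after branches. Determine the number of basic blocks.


With no in-sequence branch targets, the leaders are the first instruction plus the instruction after each branch.
Number of basic blocks = branches + 1
= 27 + 1 = 28

28


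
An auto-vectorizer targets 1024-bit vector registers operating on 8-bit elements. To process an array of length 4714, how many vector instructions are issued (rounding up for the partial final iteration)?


Width = 1024 / 8 = 128 elements per vector op
Iterations = ceil(4714 / 128) = 37

37


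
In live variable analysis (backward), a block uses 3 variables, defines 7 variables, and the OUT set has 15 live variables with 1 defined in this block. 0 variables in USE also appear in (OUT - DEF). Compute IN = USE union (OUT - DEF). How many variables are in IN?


OUT - DEF: 15 - 1 = 14
|IN| = |USE| + |OUT - DEF| - |USE ∩ (OUT - DEF)| = 3 + 14 - 0 = 17

17


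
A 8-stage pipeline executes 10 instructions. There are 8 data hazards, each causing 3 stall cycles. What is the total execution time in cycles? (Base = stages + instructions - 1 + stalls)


Base cycles = 8 + 10 - 1 = 17
Total stalls = 8 * 3 = 24
Total = 17 + 24 = 41

41


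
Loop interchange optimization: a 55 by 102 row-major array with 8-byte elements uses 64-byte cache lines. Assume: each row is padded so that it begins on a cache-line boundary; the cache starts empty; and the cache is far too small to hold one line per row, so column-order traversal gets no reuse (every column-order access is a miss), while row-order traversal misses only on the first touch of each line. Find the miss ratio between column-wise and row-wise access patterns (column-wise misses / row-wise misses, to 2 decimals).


Each row occupies 102 * 8 = 816 bytes and starts on a line boundary, so it spans ceil(816 / 64) = 13 cache lines.
Row-major traversal misses (one per line touched): 55 * ceil(102 * 8 / 64) = 715
Column-major traversal misses (no reuse, every access misses): 55 * 102 = 5610
Ratio = 5610 / 715 = 7.85

7.85
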